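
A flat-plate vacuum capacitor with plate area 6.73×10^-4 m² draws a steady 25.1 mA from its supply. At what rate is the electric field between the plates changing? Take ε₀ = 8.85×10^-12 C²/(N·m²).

4.21×10^12 V/(m·s)

By continuity, I_d in the gap equals the 25.1 mA flowing in the wire.
Inverting I_d = ε₀ A dE/dt gives dE/dt = 0.0251 / (8.85×10^-12 · 6.73×10^-4) = 4.21×10^12 V/(m·s).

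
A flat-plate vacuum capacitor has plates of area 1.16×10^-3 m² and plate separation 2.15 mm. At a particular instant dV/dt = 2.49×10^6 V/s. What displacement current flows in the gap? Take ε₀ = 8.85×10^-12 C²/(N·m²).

C = ε₀A/d = (8.85×10^-12)(1.16×10^-3)/(2.15×10^-3) = 4.775×10^-12 F.
I_d = C dV/dt = (4.775×10^-12)(2.49×10^6) = 1.19×10^-5 A.

1.19×10^-5 A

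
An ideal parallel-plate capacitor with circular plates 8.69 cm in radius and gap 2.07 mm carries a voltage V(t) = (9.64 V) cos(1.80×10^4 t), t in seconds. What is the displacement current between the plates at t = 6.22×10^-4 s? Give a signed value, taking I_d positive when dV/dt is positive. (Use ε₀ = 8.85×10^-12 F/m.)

dE/dt = (V₀ω/d)·−sin(ωt) with ωt = 11.196 rad: (9.64)(1.80×10^4)(0.9800)/(2.07×10^-3) = 8.215×10^7 V/(m·s).
I_d = ε₀ A dE/dt = (8.85×10^-12)(0.02372)(8.215×10^7) = 1.72×10^-5 A.

1.72×10^-5 A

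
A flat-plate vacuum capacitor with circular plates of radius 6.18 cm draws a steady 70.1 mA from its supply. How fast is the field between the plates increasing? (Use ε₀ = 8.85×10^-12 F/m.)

6.60×10^11 V/(m·s)

The displacement current between the plates equals the conduction current, I_d = 70.1 mA.
Since I_d = ε₀ A dE/dt, dE/dt = I_d/(ε₀A) = (0.0701)/((8.85×10^-12)(0.01200)) = 6.60×10^11 V/(m·s).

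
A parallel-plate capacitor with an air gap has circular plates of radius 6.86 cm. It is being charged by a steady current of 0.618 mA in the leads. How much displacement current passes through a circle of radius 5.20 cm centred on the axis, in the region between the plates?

Between the plates the displacement current equals the wire current: I_d = 0.618 mA = 6.18×10^-4 A.
Through an area πr² the displacement current is I_d·(πr²/πR²) = I_d (r/R)² = 3.55×10^-4 A.

3.55×10^-4 A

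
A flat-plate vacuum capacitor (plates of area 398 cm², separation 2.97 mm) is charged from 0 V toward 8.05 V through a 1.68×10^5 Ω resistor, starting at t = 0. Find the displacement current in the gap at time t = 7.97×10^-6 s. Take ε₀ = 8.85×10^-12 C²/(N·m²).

3.21×10^-5 A

C = ε₀A/d = (8.85×10^-12)(0.0398)/(2.97×10^-3) = 1.186×10^-10 F, so τ = RC = 1.992×10^-5 s.
The conduction current is I(t) = (V₀/R) e^(−t/τ), and the displacement current between the plates equals it.
t/τ = 0.4001; I_d = (8.05/1.68×10^5) · e^(−0.4001) = (4.792×10^-5)(0.6703) = 3.21×10^-5 A.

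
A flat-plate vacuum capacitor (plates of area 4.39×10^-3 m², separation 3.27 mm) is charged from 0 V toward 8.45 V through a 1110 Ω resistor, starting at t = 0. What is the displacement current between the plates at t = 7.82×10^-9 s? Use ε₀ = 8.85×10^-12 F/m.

C = ε₀A/d = (8.85×10^-12)(4.39×10^-3)/(3.27×10^-3) = 1.188×10^-11 F and τ = RC = 1.319×10^-8 s. I_d in the gap equals the RC charging current.
I_d(t) = (V₀/R) e^(−t/τ) = 7.613×10^-3 · e^(−0.5929) = 4.21×10^-3 A.

4.21×10^-3 A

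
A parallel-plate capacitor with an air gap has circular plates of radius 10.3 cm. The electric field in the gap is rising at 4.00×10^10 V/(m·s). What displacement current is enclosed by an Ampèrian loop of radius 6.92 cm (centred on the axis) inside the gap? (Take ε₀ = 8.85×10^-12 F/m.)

Through the whole plate area (πR² = 0.03333 m²), I_d = ε₀ πR² dE/dt = 0.01180 A.
The field is uniform, so I_d,enc = I_d (r/R)² = (0.01180)(6.92/10.3)² = 5.33×10^-3 A.

5.33×10^-3 A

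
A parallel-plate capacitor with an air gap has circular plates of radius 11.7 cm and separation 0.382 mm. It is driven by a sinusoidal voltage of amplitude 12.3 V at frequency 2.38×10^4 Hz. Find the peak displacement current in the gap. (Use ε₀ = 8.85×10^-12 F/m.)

(dE/dt)_max = V₀ω/d = 4.814×10^9 V/(m·s); ω = 2πf = 1.495×10^5 rad/s.
I_d,max = ε₀ A (dE/dt)_max = (8.85×10^-12)(0.04301)(4.814×10^9) = 1.83×10^-3 A.

1.83×10^-3 A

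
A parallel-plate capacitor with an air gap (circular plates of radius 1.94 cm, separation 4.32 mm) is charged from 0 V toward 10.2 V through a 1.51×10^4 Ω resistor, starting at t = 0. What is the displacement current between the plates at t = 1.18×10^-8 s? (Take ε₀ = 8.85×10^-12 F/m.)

4.89×10^-4 A

C = ε₀A/d = (8.85×10^-12)(1.182×10^-3)/(4.32×10^-3) = 2.421×10^-12 F, so τ = RC = 3.656×10^-8 s.
The conduction current is I(t) = (V₀/R) e^(−t/τ), and the displacement current between the plates equals it.
t/τ = 0.3228; I_d = (10.2/1.51×10^4) · e^(−0.3228) = (6.755×10^-4)(0.7241) = 4.89×10^-4 A.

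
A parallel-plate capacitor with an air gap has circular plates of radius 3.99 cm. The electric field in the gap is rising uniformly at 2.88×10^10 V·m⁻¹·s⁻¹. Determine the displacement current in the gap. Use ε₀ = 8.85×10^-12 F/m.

The displacement current is ε₀ times dΦ_E/dt = ε₀ A dE/dt = (8.85×10^-12)(5.001×10^-3)(2.88×10^10) = 1.27×10^-3 A.

1.27×10^-3 A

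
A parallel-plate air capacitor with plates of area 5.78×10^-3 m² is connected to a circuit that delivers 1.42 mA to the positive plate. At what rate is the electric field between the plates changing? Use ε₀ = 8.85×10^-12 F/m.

2.78×10^10 V/(m·s)

Charge continuity gives I_d = I = 1.42×10^-3 A between the plates.
Inverting I_d = ε₀ A dE/dt gives dE/dt = 1.42×10^-3 / (8.85×10^-12 · 5.78×10^-3) = 2.78×10^10 V/(m·s).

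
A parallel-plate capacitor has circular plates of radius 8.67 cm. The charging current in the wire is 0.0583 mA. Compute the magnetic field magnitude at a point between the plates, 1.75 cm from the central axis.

No conduction current crosses the gap, so I_d there equals the 5.83×10^-5 A in the leads.
∮B·dl = μ₀ I_d,enc with I_d,enc = I_d r²/R² = 2.375×10^-6 A; so B = μ₀ I_d,enc/(2πr) = 2.71×10^-11 T.

2.71×10^-11 T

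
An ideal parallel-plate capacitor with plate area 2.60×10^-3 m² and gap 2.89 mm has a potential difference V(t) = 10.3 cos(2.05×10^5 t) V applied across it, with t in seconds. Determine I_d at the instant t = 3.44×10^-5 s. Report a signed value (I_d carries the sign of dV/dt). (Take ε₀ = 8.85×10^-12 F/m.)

C = ε₀A/d = (8.85×10^-12)(2.60×10^-3)/(2.89×10^-3) = 7.962×10^-12 F. dV/dt = V₀ω·−sin(ωt); at ωt = 7.052 rad this factor is -0.6953.
I_d = C dV/dt = (7.962×10^-12)(10.3)(2.05×10^5)(-0.6953) = -1.17×10^-5 A.

-1.17×10^-5 A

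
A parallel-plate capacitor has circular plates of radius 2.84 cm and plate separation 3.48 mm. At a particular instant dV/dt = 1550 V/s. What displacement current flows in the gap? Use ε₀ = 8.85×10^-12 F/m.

The displacement current equals the charging current C dV/dt. With C = ε₀A/d = (8.85×10^-12)(2.534×10^-3)/(3.48×10^-3) = 6.444×10^-12 F, I_d = (6.444×10^-12)(1550) = 9.99×10^-9 A.

9.99×10^-9 A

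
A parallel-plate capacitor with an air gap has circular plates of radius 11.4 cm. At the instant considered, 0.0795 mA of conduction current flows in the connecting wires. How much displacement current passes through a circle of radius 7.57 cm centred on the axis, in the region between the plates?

By continuity the displacement current in the gap matches the conduction current: I_d = 7.95×10^-5 A.
Through an area πr² the displacement current is I_d·(πr²/πR²) = I_d (r/R)² = 3.51×10^-5 A.

3.51×10^-5 A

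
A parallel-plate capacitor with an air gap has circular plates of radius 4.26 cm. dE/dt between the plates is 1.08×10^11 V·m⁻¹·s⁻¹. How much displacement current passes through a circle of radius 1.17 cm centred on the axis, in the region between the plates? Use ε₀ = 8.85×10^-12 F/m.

4.11×10^-4 A

Total displacement current: I_d = ε₀(πR²)(dE/dt) = (8.85×10^-12)(5.701×10^-3)(1.08×10^11) = 5.449×10^-3 A.
Since J_d is uniform, the enclosed fraction is (r/R)² = 0.07543, giving I_d,enc = 4.11×10^-4 A.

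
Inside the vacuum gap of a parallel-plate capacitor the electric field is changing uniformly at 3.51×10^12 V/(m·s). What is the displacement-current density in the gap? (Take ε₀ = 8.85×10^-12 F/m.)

31.1 A/m²

The displacement-current density is ε₀ ∂E/∂t = (8.85×10^-12)(3.51×10^12) = 31.1 A/m².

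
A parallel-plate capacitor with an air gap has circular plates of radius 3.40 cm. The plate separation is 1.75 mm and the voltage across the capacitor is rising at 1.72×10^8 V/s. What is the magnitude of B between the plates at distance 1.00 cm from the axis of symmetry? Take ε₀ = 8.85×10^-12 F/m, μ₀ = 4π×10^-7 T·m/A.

5.47×10^-9 T

I_d = C dV/dt with C = ε₀πR²/d = 1.837×10^-11 F, so I_d = (1.837×10^-11)(1.72×10^8) = 3.160×10^-3 A.
For r < R the Ampère–Maxwell law gives B(2πr) = μ₀ I_d (r²/R²), so B = μ₀ I_d r/(2πR²) = (4π×10^-7)(3.160×10^-3)(0.0100)/(2π·0.0340²) = 5.47×10^-9 T.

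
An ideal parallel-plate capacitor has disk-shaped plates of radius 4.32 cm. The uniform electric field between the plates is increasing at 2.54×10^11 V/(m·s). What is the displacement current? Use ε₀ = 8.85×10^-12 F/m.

I_d = ε₀ A (dE/dt) = (8.85×10^-12)(5.863×10^-3 m²)(2.54×10^11) = 0.0132 A.

0.0132 A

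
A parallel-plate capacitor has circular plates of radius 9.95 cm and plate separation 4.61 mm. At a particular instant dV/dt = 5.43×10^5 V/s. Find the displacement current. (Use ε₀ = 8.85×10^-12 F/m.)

E = V/d so dE/dt = (dV/dt)/d = 1.178×10^8 V/(m·s), and I_d = ε₀ A dE/dt = (8.85×10^-12)(0.03110)(1.178×10^8) = 3.24×10^-5 A.

3.24×10^-5 A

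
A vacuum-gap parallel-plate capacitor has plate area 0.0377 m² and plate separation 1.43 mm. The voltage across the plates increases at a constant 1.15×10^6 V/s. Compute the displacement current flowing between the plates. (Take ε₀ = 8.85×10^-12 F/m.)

The field between the plates is E = V/d, so dE/dt = (1.15×10^6)/(1.43×10^-3 m) = 8.042×10^8 V/(m·s).
I_d = ε₀ A (dE/dt) = (8.85×10^-12)(0.0377)(8.042×10^8) = 2.68×10^-4 A.

2.68×10^-4 A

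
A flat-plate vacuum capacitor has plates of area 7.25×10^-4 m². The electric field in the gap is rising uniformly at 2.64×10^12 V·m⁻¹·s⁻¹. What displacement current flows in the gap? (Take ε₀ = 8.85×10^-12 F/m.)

0.0169 A

I_d = ε₀ A (dE/dt) = (8.85×10^-12)(7.25×10^-4 m²)(2.64×10^12) = 0.0169 A.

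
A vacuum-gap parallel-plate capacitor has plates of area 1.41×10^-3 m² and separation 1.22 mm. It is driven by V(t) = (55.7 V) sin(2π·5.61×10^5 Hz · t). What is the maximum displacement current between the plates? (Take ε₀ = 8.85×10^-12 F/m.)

(dE/dt)_max = V₀ω/d = 1.609×10^11 V/(m·s); ω = 2πf = 3.525×10^6 rad/s.
I_d,max = ε₀ A (dE/dt)_max = (8.85×10^-12)(1.41×10^-3)(1.609×10^11) = 2.01×10^-3 A.

2.01×10^-3 A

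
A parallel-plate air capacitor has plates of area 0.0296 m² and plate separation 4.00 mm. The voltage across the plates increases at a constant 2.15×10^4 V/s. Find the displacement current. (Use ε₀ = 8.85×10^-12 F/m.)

1.41×10^-6 A

C = ε₀A/d = (8.85×10^-12)(0.0296)/(4.00×10^-3) = 6.549×10^-11 F.
I_d = C dV/dt = (6.549×10^-11)(2.15×10^4) = 1.41×10^-6 A.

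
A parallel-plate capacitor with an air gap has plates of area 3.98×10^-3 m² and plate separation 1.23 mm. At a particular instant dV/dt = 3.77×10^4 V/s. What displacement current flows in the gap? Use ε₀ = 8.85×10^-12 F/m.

E = V/d so dE/dt = (dV/dt)/d = 3.065×10^7 V/(m·s), and I_d = ε₀ A dE/dt = (8.85×10^-12)(3.98×10^-3)(3.065×10^7) = 1.08×10^-6 A.

1.08×10^-6 A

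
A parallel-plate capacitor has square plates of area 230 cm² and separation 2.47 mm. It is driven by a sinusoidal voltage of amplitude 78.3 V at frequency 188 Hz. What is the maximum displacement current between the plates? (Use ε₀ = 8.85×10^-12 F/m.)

C = ε₀A/d = (8.85×10^-12)(0.0230)/(2.47×10^-3) = 8.241×10^-11 F; ω = 2πf = 1181 rad/s.
I_d = C dV/dt, so |I_d|_max = C V₀ ω = (8.241×10^-11)(78.3)(1181) = 7.62×10^-6 A.

7.62×10^-6 A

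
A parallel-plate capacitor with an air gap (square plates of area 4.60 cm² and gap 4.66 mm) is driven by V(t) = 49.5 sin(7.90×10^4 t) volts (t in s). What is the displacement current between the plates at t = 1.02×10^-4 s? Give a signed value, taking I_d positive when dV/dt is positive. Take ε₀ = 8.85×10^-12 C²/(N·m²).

dV/dt = (49.5)(7.90×10^4)·cos(8.058) = -7.923×10^5 V/s.
I_d = C dV/dt with C = ε₀A/d = (8.85×10^-12)(4.60×10^-4)/(4.66×10^-3) = 8.736×10^-13 F, so I_d = (8.736×10^-13)(-7.923×10^5) = -6.92×10^-7 A.

-6.92×10^-7 A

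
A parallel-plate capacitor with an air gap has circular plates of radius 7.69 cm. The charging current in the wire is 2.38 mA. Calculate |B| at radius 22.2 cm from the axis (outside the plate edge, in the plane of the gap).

No conduction current crosses the gap, so I_d there equals the 2.38×10^-3 A in the leads.
With r > R the enclosed displacement current is the full I_d; B = μ₀ I_d / (2πr) = 2.14×10^-9 T.

2.14×10^-9 T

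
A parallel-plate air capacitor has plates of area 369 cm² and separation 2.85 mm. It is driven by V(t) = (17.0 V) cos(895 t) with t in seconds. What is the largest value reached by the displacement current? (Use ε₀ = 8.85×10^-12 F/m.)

1.74×10^-6 A

(dE/dt)_max = V₀ω/d = 5.339×10^6 V/(m·s); ω = 895 rad/s.
I_d,max = ε₀ A (dE/dt)_max = (8.85×10^-12)(0.0369)(5.339×10^6) = 1.74×10^-6 A.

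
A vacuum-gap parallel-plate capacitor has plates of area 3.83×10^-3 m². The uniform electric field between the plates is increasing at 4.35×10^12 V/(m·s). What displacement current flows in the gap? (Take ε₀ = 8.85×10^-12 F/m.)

0.147 A

With a uniform field, Φ_E = EA, so I_d = ε₀ A dE/dt = 0.147 A.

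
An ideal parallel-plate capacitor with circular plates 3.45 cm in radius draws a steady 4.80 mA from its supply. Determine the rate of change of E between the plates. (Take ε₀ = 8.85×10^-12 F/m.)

1.45×10^11 V/(m·s)

Charge continuity gives I_d = I = 4.80×10^-3 A between the plates.
Inverting I_d = ε₀ A dE/dt gives dE/dt = 4.80×10^-3 / (8.85×10^-12 · 3.739×10^-3) = 1.45×10^11 V/(m·s).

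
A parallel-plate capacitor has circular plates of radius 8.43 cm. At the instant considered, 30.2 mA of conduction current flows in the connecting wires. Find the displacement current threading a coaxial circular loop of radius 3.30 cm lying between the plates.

4.63×10^-3 A

No conduction current crosses the gap, so I_d there equals the 0.0302 A in the leads.
The field is uniform, so I_d,enc = I_d (r/R)² = (0.0302)(3.30/8.43)² = 4.63×10^-3 A.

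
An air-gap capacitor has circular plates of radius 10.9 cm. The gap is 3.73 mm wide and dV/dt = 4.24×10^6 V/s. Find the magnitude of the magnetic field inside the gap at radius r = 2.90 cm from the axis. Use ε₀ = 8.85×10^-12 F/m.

dE/dt = (dV/dt)/d = 1.137×10^9 V/(m·s); I_d = ε₀(πR²)(dE/dt) = (8.85×10^-12)(0.03733)(1.137×10^9) = 3.756×10^-4 A.
For r < R the Ampère–Maxwell law gives B(2πr) = μ₀ I_d (r²/R²), so B = μ₀ I_d r/(2πR²) = (4π×10^-7)(3.756×10^-4)(0.0290)/(2π·0.109²) = 1.83×10^-10 T.

1.83×10^-10 T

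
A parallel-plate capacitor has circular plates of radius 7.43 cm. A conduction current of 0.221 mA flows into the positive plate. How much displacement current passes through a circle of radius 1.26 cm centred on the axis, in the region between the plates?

By continuity the displacement current in the gap matches the conduction current: I_d = 2.21×10^-4 A.
The field is uniform, so I_d,enc = I_d (r/R)² = (2.21×10^-4)(1.26/7.43)² = 6.36×10^-6 A.

6.36×10^-6 A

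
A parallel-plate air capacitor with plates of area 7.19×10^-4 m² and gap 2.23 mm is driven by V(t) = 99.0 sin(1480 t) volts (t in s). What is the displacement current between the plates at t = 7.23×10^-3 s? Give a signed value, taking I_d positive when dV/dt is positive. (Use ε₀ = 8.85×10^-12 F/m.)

dE/dt = (V₀ω/d)·cos(ωt) with ωt = 10.7004 rad: (99.0)(1480)(-0.2909)/(2.23×10^-3) = -1.911×10^7 V/(m·s).
I_d = ε₀ A dE/dt = (8.85×10^-12)(7.19×10^-4)(-1.911×10^7) = -1.22×10^-7 A.

-1.22×10^-7 A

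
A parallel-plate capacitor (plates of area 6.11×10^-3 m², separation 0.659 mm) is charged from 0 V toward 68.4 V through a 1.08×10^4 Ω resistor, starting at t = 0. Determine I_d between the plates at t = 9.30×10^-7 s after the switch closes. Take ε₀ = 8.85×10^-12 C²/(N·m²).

With C = ε₀A/d = (8.85×10^-12)(6.11×10^-3)/(6.59×10^-4) = 8.205×10^-11 F, the time constant is τ = RC = 8.861×10^-7 s, so t/τ = 1.050 and e^(−t/τ) = 0.3499.
I_d = I_cond = (V₀/R) e^(−t/τ) = (6.333×10^-3)(0.3499) = 2.22×10^-3 A.

2.22×10^-3 A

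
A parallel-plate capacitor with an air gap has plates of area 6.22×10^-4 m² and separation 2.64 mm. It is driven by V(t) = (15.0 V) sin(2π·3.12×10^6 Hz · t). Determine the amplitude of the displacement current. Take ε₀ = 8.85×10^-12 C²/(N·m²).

6.13×10^-4 A

The displacement current equals the conduction current C dV/dt, which peaks at C V₀ ω.
With C = ε₀A/d = (8.85×10^-12)(6.22×10^-4)/(2.64×10^-3) = 2.085×10^-12 F and ω = 2πf = 1.960×10^7 rad/s, I_d,max = (2.085×10^-12)(15.0)(1.960×10^7) = 6.13×10^-4 A.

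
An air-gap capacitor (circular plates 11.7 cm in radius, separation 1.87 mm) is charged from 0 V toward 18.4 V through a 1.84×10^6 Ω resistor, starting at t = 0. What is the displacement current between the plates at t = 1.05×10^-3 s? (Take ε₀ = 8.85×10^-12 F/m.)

C = ε₀A/d = (8.85×10^-12)(0.04301)/(1.87×10^-3) = 2.036×10^-10 F and τ = RC = 3.746×10^-4 s. I_d in the gap equals the RC charging current.
I_d(t) = (V₀/R) e^(−t/τ) = 1.000×10^-5 · e^(−2.803) = 6.06×10^-7 A.

6.06×10^-7 A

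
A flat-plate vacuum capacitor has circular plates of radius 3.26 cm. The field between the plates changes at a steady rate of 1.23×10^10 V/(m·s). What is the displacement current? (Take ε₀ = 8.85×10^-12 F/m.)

3.63×10^-4 A

I_d = ε₀ A (dE/dt) = (8.85×10^-12)(3.339×10^-3 m²)(1.23×10^10) = 3.63×10^-4 A.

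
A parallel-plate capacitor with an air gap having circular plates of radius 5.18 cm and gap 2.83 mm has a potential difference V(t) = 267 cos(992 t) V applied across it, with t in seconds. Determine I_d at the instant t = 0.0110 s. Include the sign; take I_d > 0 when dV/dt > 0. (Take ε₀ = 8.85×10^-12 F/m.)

6.96×10^-6 A

dV/dt = (267)(992)·−sin(10.912) = 2.639×10^5 V/s.
I_d = C dV/dt with C = ε₀A/d = (8.85×10^-12)(8.430×10^-3)/(2.83×10^-3) = 2.636×10^-11 F, so I_d = (2.636×10^-11)(2.639×10^5) = 6.96×10^-6 A.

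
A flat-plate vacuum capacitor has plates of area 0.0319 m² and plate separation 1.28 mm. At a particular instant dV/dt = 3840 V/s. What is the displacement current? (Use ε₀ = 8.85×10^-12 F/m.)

C = ε₀A/d = (8.85×10^-12)(0.0319)/(1.28×10^-3) = 2.206×10^-10 F.
I_d = C dV/dt = (2.206×10^-10)(3840) = 8.47×10^-7 A.

8.47×10^-7 A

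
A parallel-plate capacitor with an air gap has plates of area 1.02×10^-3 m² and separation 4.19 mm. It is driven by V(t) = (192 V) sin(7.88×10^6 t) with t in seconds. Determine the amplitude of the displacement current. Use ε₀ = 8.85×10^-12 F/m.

3.26×10^-3 A

C = ε₀A/d = (8.85×10^-12)(1.02×10^-3)/(4.19×10^-3) = 2.154×10^-12 F; ω = 7.88×10^6 rad/s.
I_d = C dV/dt, so |I_d|_max = C V₀ ω = (2.154×10^-12)(192)(7.88×10^6) = 3.26×10^-3 A.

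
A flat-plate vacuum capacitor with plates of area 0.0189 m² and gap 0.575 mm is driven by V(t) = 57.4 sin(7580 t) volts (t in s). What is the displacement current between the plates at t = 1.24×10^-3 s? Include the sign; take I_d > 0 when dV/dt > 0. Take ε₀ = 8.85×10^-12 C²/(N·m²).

-1.27×10^-4 A

dV/dt = (57.4)(7580)·cos(9.3992) = -4.349×10^5 V/s.
I_d = C dV/dt with C = ε₀A/d = (8.85×10^-12)(0.0189)/(5.75×10^-4) = 2.909×10^-10 F, so I_d = (2.909×10^-10)(-4.349×10^5) = -1.27×10^-4 A.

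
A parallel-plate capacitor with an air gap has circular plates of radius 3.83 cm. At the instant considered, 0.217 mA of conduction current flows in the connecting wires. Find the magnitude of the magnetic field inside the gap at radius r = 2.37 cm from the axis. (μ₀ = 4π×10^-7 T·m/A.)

Between the plates the displacement current equals the wire current: I_d = 0.217 mA = 2.17×10^-4 A.
∮B·dl = μ₀ I_d,enc with I_d,enc = I_d r²/R² = 8.309×10^-5 A; so B = μ₀ I_d,enc/(2πr) = 7.01×10^-10 T.

7.01×10^-10 T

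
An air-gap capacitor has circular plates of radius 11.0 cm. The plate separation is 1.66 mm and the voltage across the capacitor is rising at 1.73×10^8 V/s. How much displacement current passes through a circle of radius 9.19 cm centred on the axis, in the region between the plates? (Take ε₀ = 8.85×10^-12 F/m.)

dE/dt = (dV/dt)/d = 1.042×10^11 V/(m·s); I_d = ε₀(πR²)(dE/dt) = (8.85×10^-12)(0.03801)(1.042×10^11) = 0.03505 A.
Since J_d is uniform, the enclosed fraction is (r/R)² = 0.6980, giving I_d,enc = 0.0245 A.

0.0245 A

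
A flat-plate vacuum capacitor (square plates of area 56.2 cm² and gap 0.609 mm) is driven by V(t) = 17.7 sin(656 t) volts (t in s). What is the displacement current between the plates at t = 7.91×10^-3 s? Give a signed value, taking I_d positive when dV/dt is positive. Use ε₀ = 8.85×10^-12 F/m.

dE/dt = (V₀ω/d)·cos(ωt) with ωt = 5.18896 rad: (17.7)(656)(0.4587)/(6.09×10^-4) = 8.746×10^6 V/(m·s).
I_d = ε₀ A dE/dt = (8.85×10^-12)(5.62×10^-3)(8.746×10^6) = 4.35×10^-7 A.

4.35×10^-7 A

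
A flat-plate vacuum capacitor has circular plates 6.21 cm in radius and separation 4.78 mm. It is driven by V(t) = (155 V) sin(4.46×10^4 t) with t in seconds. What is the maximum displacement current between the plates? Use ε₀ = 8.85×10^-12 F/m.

C = ε₀A/d = (8.85×10^-12)(0.01212)/(4.78×10^-3) = 2.244×10^-11 F; ω = 4.46×10^4 rad/s.
I_d = C dV/dt, so |I_d|_max = C V₀ ω = (2.244×10^-11)(155)(4.46×10^4) = 1.55×10^-4 A.

1.55×10^-4 A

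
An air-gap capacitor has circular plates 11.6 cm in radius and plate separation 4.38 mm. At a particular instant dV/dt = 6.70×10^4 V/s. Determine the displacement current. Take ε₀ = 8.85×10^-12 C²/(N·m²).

5.72×10^-6 A

The displacement current equals the charging current C dV/dt. With C = ε₀A/d = (8.85×10^-12)(0.04227)/(4.38×10^-3) = 8.541×10^-11 F, I_d = (8.541×10^-11)(6.70×10^4) = 5.72×10^-6 A.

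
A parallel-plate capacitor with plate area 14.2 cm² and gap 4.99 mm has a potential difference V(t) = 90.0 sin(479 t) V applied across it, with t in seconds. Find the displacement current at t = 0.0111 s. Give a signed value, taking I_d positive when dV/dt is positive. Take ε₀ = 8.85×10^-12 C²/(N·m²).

dV/dt = (90.0)(479)·cos(5.3169) = 2.450×10^4 V/s.
I_d = C dV/dt with C = ε₀A/d = (8.85×10^-12)(1.42×10^-3)/(4.99×10^-3) = 2.518×10^-12 F, so I_d = (2.518×10^-12)(2.450×10^4) = 6.17×10^-8 A.

6.17×10^-8 A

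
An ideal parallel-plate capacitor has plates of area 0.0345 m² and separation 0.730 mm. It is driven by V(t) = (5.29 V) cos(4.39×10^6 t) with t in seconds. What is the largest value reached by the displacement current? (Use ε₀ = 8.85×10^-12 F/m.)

9.71×10^-3 A

The displacement current equals the conduction current C dV/dt, which peaks at C V₀ ω.
With C = ε₀A/d = (8.85×10^-12)(0.0345)/(7.30×10^-4) = 4.183×10^-10 F and ω = 4.39×10^6 rad/s, I_d,max = (4.183×10^-10)(5.29)(4.39×10^6) = 9.71×10^-3 A.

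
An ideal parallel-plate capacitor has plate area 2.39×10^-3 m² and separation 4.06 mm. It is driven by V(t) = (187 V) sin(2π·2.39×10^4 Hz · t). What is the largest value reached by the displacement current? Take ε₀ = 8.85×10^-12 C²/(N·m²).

1.46×10^-4 A

C = ε₀A/d = (8.85×10^-12)(2.39×10^-3)/(4.06×10^-3) = 5.210×10^-12 F; ω = 2πf = 1.502×10^5 rad/s.
I_d = C dV/dt, so |I_d|_max = C V₀ ω = (5.210×10^-12)(187)(1.502×10^5) = 1.46×10^-4 A.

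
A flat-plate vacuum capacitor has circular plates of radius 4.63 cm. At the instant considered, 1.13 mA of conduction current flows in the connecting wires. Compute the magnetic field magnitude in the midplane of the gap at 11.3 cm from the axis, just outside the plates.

2.00×10^-9 T

By continuity the displacement current in the gap matches the conduction current: I_d = 1.13×10^-3 A.
For r ≥ R the full I_d is enclosed: B = μ₀ I_d/(2πr) = (4π×10^-7)(1.13×10^-3)/(2π·0.113) = 2.00×10^-9 T.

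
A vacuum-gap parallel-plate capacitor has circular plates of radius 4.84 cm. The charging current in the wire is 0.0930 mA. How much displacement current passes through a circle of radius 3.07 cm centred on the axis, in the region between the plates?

3.74×10^-5 A

By continuity the displacement current in the gap matches the conduction current: I_d = 9.30×10^-5 A.
Since J_d is uniform, the enclosed fraction is (r/R)² = 0.4023, giving I_d,enc = 3.74×10^-5 A.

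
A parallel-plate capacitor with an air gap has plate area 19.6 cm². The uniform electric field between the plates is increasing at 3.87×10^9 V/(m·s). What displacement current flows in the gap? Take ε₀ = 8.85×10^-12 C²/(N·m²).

6.71×10^-5 A

The displacement current is ε₀ times dΦ_E/dt = ε₀ A dE/dt = (8.85×10^-12)(1.96×10^-3)(3.87×10^9) = 6.71×10^-5 A.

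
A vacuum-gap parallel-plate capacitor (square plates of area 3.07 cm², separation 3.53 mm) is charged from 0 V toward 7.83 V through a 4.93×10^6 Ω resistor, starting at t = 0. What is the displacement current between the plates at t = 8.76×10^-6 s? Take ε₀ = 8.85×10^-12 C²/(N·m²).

C = ε₀A/d = (8.85×10^-12)(3.07×10^-4)/(3.53×10^-3) = 7.697×10^-13 F, so τ = RC = 3.795×10^-6 s.
The conduction current is I(t) = (V₀/R) e^(−t/τ), and the displacement current between the plates equals it.
t/τ = 2.308; I_d = (7.83/4.93×10^6) · e^(−2.308) = (1.588×10^-6)(0.09946) = 1.58×10^-7 A.

1.58×10^-7 A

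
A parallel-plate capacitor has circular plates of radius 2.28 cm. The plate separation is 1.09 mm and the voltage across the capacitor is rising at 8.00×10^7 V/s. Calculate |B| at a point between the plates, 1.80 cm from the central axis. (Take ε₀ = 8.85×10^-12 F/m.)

7.35×10^-9 T

With E = V/d, dE/dt = 7.339×10^10 V/(m·s) and πR² = 1.633×10^-3 m², giving I_d = ε₀ πR² dE/dt = 1.061×10^-3 A.
∮B·dl = μ₀ I_d,enc with I_d,enc = I_d r²/R² = 6.613×10^-4 A; so B = μ₀ I_d,enc/(2πr) = 7.35×10^-9 T.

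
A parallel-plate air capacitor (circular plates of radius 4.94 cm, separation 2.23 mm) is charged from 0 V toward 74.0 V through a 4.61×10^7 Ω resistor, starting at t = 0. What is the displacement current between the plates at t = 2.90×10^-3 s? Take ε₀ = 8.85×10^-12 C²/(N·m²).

2.03×10^-7 A

C = ε₀A/d = (8.85×10^-12)(7.667×10^-3)/(2.23×10^-3) = 3.043×10^-11 F, so τ = RC = 1.403×10^-3 s.
The conduction current is I(t) = (V₀/R) e^(−t/τ), and the displacement current between the plates equals it.
t/τ = 2.067; I_d = (74.0/4.61×10^7) · e^(−2.067) = (1.605×10^-6)(0.1266) = 2.03×10^-7 A.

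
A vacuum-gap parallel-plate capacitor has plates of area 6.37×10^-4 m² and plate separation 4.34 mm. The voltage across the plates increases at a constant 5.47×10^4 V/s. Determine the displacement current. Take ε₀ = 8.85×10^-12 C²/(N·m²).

7.11×10^-8 A

The displacement current equals the charging current C dV/dt. With C = ε₀A/d = (8.85×10^-12)(6.37×10^-4)/(4.34×10^-3) = 1.299×10^-12 F, I_d = (1.299×10^-12)(5.47×10^4) = 7.11×10^-8 A.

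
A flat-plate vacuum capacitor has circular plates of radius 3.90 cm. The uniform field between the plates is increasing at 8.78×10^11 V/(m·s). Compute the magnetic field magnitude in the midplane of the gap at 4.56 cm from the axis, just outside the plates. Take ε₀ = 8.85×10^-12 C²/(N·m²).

Total displacement current: I_d = ε₀(πR²)(dE/dt) = (8.85×10^-12)(4.778×10^-3)(8.78×10^11) = 0.03713 A.
Outside the plates the loop encloses all of I_d, so B·2πr = μ₀ I_d and B = 1.63×10^-7 T.

1.63×10^-7 T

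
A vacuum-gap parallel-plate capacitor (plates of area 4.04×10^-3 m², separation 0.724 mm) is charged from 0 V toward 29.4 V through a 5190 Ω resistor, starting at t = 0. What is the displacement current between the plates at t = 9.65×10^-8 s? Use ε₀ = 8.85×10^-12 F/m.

3.89×10^-3 A

C = ε₀A/d = (8.85×10^-12)(4.04×10^-3)/(7.24×10^-4) = 4.938×10^-11 F and τ = RC = 2.563×10^-7 s. I_d in the gap equals the RC charging current.
I_d(t) = (V₀/R) e^(−t/τ) = 5.665×10^-3 · e^(−0.3765) = 3.89×10^-3 A.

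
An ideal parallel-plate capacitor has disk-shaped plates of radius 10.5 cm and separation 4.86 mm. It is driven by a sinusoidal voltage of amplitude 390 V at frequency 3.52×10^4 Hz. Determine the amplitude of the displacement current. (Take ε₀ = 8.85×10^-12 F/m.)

5.44×10^-3 A

The displacement current equals the conduction current C dV/dt, which peaks at C V₀ ω.
With C = ε₀A/d = (8.85×10^-12)(0.03464)/(4.86×10^-3) = 6.308×10^-11 F and ω = 2πf = 2.212×10^5 rad/s, I_d,max = (6.308×10^-11)(390)(2.212×10^5) = 5.44×10^-3 A.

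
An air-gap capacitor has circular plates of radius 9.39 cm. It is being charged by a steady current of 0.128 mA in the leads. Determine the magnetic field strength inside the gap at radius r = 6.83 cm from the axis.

1.98×10^-10 T

No conduction current crosses the gap, so I_d there equals the 1.28×10^-4 A in the leads.
∮B·dl = μ₀ I_d,enc with I_d,enc = I_d r²/R² = 6.772×10^-5 A; so B = μ₀ I_d,enc/(2πr) = 1.98×10^-10 T.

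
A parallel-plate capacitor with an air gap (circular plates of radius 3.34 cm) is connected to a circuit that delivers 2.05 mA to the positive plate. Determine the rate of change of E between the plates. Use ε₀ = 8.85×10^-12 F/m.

6.61×10^10 V/(m·s)

By continuity, I_d in the gap equals the 2.05 mA flowing in the wire.
Since I_d = ε₀ A dE/dt, dE/dt = I_d/(ε₀A) = (2.05×10^-3)/((8.85×10^-12)(3.505×10^-3)) = 6.61×10^10 V/(m·s).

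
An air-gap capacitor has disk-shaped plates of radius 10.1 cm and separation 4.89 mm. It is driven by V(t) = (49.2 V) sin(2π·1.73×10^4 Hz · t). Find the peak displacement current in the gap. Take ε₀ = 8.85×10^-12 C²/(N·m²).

3.10×10^-4 A

(dE/dt)_max = V₀ω/d = 1.094×10^9 V/(m·s); ω = 2πf = 1.087×10^5 rad/s.
I_d,max = ε₀ A (dE/dt)_max = (8.85×10^-12)(0.03205)(1.094×10^9) = 3.10×10^-4 A.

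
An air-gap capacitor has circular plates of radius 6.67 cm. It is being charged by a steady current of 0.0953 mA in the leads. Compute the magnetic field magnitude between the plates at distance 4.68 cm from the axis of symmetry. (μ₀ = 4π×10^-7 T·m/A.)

2.01×10^-10 T

Between the plates the displacement current equals the wire current: I_d = 0.0953 mA = 9.53×10^-5 A.
∮B·dl = μ₀ I_d,enc with I_d,enc = I_d r²/R² = 4.692×10^-5 A; so B = μ₀ I_d,enc/(2πr) = 2.01×10^-10 T.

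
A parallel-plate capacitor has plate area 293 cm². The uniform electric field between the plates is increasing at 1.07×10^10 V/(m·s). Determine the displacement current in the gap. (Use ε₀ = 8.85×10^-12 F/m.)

2.77×10^-3 A

I_d = ε₀ A (dE/dt) = (8.85×10^-12)(0.0293 m²)(1.07×10^10) = 2.77×10^-3 A.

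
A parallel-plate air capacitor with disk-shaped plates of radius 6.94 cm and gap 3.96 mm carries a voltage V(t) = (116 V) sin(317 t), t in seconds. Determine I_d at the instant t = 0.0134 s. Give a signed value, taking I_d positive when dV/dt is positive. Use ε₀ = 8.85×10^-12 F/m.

-5.57×10^-7 A

C = ε₀A/d = (8.85×10^-12)(0.01513)/(3.96×10^-3) = 3.381×10^-11 F. dV/dt = V₀ω·cos(ωt); at ωt = 4.2478 rad this factor is -0.4481.
I_d = C dV/dt = (3.381×10^-11)(116)(317)(-0.4481) = -5.57×10^-7 A.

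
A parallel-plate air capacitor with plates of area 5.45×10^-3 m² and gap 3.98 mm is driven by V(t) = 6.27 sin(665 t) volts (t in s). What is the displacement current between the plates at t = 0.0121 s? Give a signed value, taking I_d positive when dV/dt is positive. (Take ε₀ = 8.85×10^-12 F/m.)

-9.67×10^-9 A

dE/dt = (V₀ω/d)·cos(ωt) with ωt = 8.0465 rad: (6.27)(665)(-0.1913)/(3.98×10^-3) = -2.004×10^5 V/(m·s).
I_d = ε₀ A dE/dt = (8.85×10^-12)(5.45×10^-3)(-2.004×10^5) = -9.67×10^-9 A.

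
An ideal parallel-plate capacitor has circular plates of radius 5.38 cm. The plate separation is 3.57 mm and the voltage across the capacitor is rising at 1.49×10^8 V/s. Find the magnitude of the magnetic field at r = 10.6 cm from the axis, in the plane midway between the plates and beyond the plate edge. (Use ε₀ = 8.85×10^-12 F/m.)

I_d = C dV/dt with C = ε₀πR²/d = 2.254×10^-11 F, so I_d = (2.254×10^-11)(1.49×10^8) = 3.358×10^-3 A.
Outside the plates the loop encloses all of I_d, so B·2πr = μ₀ I_d and B = 6.34×10^-9 T.

6.34×10^-9 T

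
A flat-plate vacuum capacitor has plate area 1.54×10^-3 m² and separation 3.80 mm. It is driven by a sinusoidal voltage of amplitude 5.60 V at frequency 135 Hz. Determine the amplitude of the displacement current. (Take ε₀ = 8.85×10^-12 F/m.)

1.70×10^-8 A

C = ε₀A/d = (8.85×10^-12)(1.54×10^-3)/(3.80×10^-3) = 3.587×10^-12 F; ω = 2πf = 848.2 rad/s.
I_d = C dV/dt, so |I_d|_max = C V₀ ω = (3.587×10^-12)(5.60)(848.2) = 1.70×10^-8 A.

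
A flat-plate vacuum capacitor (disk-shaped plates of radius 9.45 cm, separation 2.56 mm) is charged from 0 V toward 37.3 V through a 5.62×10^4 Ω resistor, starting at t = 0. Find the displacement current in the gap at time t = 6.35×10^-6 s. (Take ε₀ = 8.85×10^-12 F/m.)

C = ε₀A/d = (8.85×10^-12)(0.02806)/(2.56×10^-3) = 9.700×10^-11 F, so τ = RC = 5.451×10^-6 s.
The conduction current is I(t) = (V₀/R) e^(−t/τ), and the displacement current between the plates equals it.
t/τ = 1.165; I_d = (37.3/5.62×10^4) · e^(−1.165) = (6.637×10^-4)(0.3119) = 2.07×10^-4 A.

2.07×10^-4 A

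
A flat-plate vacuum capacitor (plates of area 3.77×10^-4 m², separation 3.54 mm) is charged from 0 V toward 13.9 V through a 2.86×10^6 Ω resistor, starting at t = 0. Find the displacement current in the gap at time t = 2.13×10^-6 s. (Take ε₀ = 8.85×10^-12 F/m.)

With C = ε₀A/d = (8.85×10^-12)(3.77×10^-4)/(3.54×10^-3) = 9.425×10^-13 F, the time constant is τ = RC = 2.696×10^-6 s, so t/τ = 0.7901 and e^(−t/τ) = 0.4538.
I_d = I_cond = (V₀/R) e^(−t/τ) = (4.860×10^-6)(0.4538) = 2.21×10^-6 A.

2.21×10^-6 A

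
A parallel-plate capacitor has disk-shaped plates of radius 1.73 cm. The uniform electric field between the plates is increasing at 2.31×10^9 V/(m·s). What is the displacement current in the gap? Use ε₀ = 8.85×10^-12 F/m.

1.92×10^-5 A

The displacement current is ε₀ times dΦ_E/dt = ε₀ A dE/dt = (8.85×10^-12)(9.402×10^-4)(2.31×10^9) = 1.92×10^-5 A.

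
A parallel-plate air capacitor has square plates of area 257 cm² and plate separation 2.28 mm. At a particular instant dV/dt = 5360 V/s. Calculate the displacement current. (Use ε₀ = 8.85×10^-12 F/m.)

The displacement current equals the charging current C dV/dt. With C = ε₀A/d = (8.85×10^-12)(0.0257)/(2.28×10^-3) = 9.976×10^-11 F, I_d = (9.976×10^-11)(5360) = 5.35×10^-7 A.

5.35×10^-7 A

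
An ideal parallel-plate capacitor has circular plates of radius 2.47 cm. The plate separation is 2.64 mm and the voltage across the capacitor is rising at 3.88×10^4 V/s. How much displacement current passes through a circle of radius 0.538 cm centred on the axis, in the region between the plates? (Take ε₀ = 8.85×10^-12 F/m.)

I_d = C dV/dt with C = ε₀πR²/d = 6.426×10^-12 F, so I_d = (6.426×10^-12)(3.88×10^4) = 2.493×10^-7 A.
The field is uniform, so I_d,enc = I_d (r/R)² = (2.493×10^-7)(0.538/2.47)² = 1.18×10^-8 A.

1.18×10^-8 A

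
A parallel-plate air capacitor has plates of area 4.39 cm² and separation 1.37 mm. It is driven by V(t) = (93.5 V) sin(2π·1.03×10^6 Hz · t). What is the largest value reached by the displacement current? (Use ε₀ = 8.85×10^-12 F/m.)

1.72×10^-3 A

(dE/dt)_max = V₀ω/d = 4.417×10^11 V/(m·s); ω = 2πf = 6.472×10^6 rad/s.
I_d,max = ε₀ A (dE/dt)_max = (8.85×10^-12)(4.39×10^-4)(4.417×10^11) = 1.72×10^-3 A.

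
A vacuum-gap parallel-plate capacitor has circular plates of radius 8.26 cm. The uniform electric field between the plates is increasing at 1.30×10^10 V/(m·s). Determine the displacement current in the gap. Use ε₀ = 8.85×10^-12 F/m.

2.47×10^-3 A

With a uniform field, Φ_E = EA, so I_d = ε₀ A dE/dt = 2.47×10^-3 A.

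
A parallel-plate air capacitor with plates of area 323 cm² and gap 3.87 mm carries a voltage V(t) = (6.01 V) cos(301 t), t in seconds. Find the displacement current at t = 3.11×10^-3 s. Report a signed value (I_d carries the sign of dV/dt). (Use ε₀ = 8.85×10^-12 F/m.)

-1.08×10^-7 A

C = ε₀A/d = (8.85×10^-12)(0.0323)/(3.87×10^-3) = 7.386×10^-11 F. dV/dt = V₀ω·−sin(ωt); at ωt = 0.93611 rad this factor is -0.8053.
I_d = C dV/dt = (7.386×10^-11)(6.01)(301)(-0.8053) = -1.08×10^-7 A.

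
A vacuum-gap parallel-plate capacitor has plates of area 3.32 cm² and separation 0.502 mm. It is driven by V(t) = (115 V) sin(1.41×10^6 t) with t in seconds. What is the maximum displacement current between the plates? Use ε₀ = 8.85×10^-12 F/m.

9.49×10^-4 A

C = ε₀A/d = (8.85×10^-12)(3.32×10^-4)/(5.02×10^-4) = 5.853×10^-12 F; ω = 1.41×10^6 rad/s.
I_d = C dV/dt, so |I_d|_max = C V₀ ω = (5.853×10^-12)(115)(1.41×10^6) = 9.49×10^-4 A.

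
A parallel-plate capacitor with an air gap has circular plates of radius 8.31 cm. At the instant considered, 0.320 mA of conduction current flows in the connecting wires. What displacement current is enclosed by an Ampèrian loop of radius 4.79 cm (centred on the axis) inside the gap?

By continuity the displacement current in the gap matches the conduction current: I_d = 3.20×10^-4 A.
Since J_d is uniform, the enclosed fraction is (r/R)² = 0.3323, giving I_d,enc = 1.06×10^-4 A.

1.06×10^-4 A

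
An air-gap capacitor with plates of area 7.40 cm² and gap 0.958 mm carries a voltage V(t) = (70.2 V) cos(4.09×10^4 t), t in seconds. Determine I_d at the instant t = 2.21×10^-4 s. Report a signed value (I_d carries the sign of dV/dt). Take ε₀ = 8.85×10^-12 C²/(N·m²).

-7.39×10^-6 A

dV/dt = (70.2)(4.09×10^4)·−sin(9.0389) = -1.081×10^6 V/s.
I_d = C dV/dt with C = ε₀A/d = (8.85×10^-12)(7.40×10^-4)/(9.58×10^-4) = 6.836×10^-12 F, so I_d = (6.836×10^-12)(-1.081×10^6) = -7.39×10^-6 A.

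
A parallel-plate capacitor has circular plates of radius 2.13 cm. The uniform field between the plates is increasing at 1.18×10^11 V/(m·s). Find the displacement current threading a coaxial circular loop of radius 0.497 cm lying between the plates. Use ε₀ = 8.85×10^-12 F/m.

8.10×10^-5 A

Total displacement current: I_d = ε₀(πR²)(dE/dt) = (8.85×10^-12)(1.425×10^-3)(1.18×10^11) = 1.488×10^-3 A.
Through an area πr² the displacement current is I_d·(πr²/πR²) = I_d (r/R)² = 8.10×10^-5 A.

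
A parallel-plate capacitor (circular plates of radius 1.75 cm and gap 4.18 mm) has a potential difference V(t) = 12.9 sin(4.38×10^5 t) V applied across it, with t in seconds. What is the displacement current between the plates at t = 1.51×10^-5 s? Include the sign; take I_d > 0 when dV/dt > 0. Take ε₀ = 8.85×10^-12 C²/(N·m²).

1.09×10^-5 A

dV/dt = (12.9)(4.38×10^5)·cos(6.6138) = 5.344×10^6 V/s.
I_d = C dV/dt with C = ε₀A/d = (8.85×10^-12)(9.621×10^-4)/(4.18×10^-3) = 2.037×10^-12 F, so I_d = (2.037×10^-12)(5.344×10^6) = 1.09×10^-5 A.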